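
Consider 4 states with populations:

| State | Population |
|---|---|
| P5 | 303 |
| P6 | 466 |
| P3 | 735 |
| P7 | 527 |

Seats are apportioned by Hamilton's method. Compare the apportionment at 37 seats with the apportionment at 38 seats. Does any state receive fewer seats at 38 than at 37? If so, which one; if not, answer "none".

At 37 seats: P5 6, P6 8, P3 13, P7 10.
At 38 seats: P5 5, P6 9, P3 14, P7 10.
P5 drops from 6 to 5.

P5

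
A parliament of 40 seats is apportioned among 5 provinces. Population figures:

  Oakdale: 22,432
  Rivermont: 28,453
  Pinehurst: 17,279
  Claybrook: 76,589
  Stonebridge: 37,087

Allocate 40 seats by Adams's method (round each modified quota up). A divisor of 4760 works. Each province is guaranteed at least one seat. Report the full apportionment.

Oakdale 5; Rivermont 6; Pinehurst 4; Claybrook 17; Stonebridge 8

With modified divisor 4760: modified quotas Oakdale 4.713, Rivermont 5.978, Pinehurst 3.630, Claybrook 16.090, Stonebridge 7.791.
Rounding up: Oakdale 5, Rivermont 6, Pinehurst 4, Claybrook 17, Stonebridge 8 (total 40).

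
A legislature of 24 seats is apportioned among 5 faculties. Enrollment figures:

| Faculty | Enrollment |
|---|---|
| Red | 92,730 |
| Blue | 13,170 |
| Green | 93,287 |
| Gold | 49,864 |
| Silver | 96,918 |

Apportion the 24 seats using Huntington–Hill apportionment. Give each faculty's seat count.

With divisor 14394.5: modified quotas Red 6.442, Blue 0.915, Green 6.481, Gold 3.464, Silver 6.733.
Geometric-mean thresholds: Red √(6·7)=6.481, Blue (min 1), Green √(6·7)=6.481, Gold √(3·4)=3.464, Silver √(6·7)=6.481.
Each quota rounded against its threshold gives Red 6, Blue 1, Green 6, Gold 4, Silver 7 (total 24).

Red 6, Blue 1, Green 6, Gold 4, Silver 7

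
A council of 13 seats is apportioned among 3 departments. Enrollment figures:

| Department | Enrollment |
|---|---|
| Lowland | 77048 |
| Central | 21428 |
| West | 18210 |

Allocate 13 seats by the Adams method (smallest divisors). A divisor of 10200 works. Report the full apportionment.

Lowland=8; Central=3; West=2

With modified divisor 10200: modified quotas Lowland 7.554, Central 2.101, West 1.785.
Rounding up: Lowland 8, Central 3, West 2 (total 13).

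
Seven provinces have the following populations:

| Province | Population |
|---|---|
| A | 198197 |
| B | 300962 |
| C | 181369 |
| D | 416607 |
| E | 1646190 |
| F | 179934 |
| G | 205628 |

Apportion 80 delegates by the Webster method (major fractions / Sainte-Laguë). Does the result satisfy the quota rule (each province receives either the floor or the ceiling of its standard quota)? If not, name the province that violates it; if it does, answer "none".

Standard quotas: A 5.068, B 7.695, C 4.637, D 10.652, E 42.090, F 4.601, G 5.258.
Webster allocation: A 5, B 8, C 5, D 11, E 41, F 5, G 5.
E has quota 42.090 (lower 42, upper 43) but receives 41 — outside the quota interval.

E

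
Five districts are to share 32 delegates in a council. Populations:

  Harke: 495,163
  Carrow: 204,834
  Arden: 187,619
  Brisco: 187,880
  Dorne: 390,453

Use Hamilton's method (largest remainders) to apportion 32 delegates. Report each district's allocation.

Harke 11, Carrow 4, Arden 4, Brisco 4, Dorne 9

The standard divisor is 1465949/32 ≈ 45810.906.
Standard quotas: Harke 10.8088, Carrow 4.4713, Arden 4.0955, Brisco 4.1012, Dorne 8.5231.
Lower quotas: Harke 10, Carrow 4, Arden 4, Brisco 4, Dorne 8 (sum 30, leaving 2 seats).
Remainders in descending order: Harke 0.8088, Dorne 0.5231, Carrow 0.4713, Brisco 0.1012, Arden 0.0955.
The surplus seats go to Harke, Dorne.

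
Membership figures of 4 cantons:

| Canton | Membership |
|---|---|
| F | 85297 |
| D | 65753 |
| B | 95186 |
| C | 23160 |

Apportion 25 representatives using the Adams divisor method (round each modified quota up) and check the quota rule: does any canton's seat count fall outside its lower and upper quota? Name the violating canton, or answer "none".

none

Standard quotas: F 7.916, D 6.102, B 8.833, C 2.149.
Adams allocation: F 8, D 6, B 9, C 2.
Every allocation lies between the lower and upper quota.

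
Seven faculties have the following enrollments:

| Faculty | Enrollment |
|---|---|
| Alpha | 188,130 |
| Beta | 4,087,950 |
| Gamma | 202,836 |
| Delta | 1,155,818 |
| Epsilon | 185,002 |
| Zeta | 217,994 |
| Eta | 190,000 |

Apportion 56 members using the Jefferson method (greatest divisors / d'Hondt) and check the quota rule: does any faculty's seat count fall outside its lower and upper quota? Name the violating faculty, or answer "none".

Standard quotas: Alpha 1.692, Beta 36.759, Gamma 1.824, Delta 10.393, Epsilon 1.664, Zeta 1.960, Eta 1.708.
Jefferson allocation: Alpha 1, Beta 39, Gamma 1, Delta 11, Epsilon 1, Zeta 2, Eta 1.
Beta has quota 36.759 (lower 36, upper 37) but receives 39 — outside the quota interval.

Beta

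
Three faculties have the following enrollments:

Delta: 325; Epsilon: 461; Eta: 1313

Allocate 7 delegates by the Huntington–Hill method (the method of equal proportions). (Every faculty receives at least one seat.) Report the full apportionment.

With divisor 310: modified quotas Delta 1.048, Epsilon 1.487, Eta 4.235.
Geometric-mean thresholds: Delta √(1·2)=1.414, Epsilon √(1·2)=1.414, Eta √(4·5)=4.472.
Each quota rounded against its threshold gives Delta 1, Epsilon 2, Eta 4 (total 7).

Delta 1, Epsilon 2, Eta 4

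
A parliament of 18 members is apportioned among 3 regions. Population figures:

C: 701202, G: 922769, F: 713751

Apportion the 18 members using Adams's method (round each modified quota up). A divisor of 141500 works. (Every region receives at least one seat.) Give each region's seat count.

With modified divisor 141500: modified quotas C 4.955, G 6.521, F 5.044.
Rounding up: C 5, G 7, F 6 (total 18).

C=5, G=7, F=6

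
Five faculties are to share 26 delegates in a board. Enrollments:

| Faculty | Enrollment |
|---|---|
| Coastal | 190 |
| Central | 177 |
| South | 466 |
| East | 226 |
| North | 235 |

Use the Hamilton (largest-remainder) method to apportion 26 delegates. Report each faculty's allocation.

Coastal 4; Central 4; South 9; East 4; North 5

Standard divisor: 1294 ÷ 26 ≈ 49.769.
Standard quotas: Coastal 3.818, Central 3.556, South 9.363, East 4.541, North 4.722.
Lower quotas: Coastal 3, Central 3, South 9, East 4, North 4 (sum 23, leaving 3 seats).
Remainders in descending order: Coastal 0.818, North 0.722, Central 0.556, East 0.541, South 0.363.
Largest remainders: Coastal, North, Central receive the extra seats.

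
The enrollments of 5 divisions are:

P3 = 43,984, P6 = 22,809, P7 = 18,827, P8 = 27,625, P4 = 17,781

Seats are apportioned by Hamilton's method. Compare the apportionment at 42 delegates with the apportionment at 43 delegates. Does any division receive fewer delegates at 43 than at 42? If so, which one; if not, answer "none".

At 42 seats: P3 14, P6 7, P7 6, P8 9, P4 6.
At 43 seats: P3 14, P6 8, P7 6, P8 9, P4 6.
No division's allocation decreased.

none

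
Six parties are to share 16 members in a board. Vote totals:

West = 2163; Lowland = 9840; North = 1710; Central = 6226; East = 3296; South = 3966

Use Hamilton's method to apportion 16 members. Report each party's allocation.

Standard divisor: 27201 ÷ 16 ≈ 1700.062.
Standard quotas: West 1.2723, Lowland 5.7880, North 1.0058, Central 3.6622, East 1.9388, South 2.3329.
Lower quotas: West 1, Lowland 5, North 1, Central 3, East 1, South 2 (sum 13, leaving 3 seats).
Remainders in descending order: East 0.9388, Lowland 0.7880, Central 0.6622, South 0.3329, West 0.2723, North 0.0058.
Largest remainders: East, Lowland, Central receive the extra seats.

West=1; Lowland=6; North=1; Central=4; East=2; South=2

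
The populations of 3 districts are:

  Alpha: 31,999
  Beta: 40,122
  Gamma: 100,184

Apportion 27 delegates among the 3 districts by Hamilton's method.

Standard divisor: 172305 ÷ 27 ≈ 6381.667.
Standard quotas: Alpha 5.0142, Beta 6.2871, Gamma 15.6987.
Lower quotas: Alpha 5, Beta 6, Gamma 15 (sum 26, leaving 1 seat).
Remainders in descending order: Gamma 0.6987, Beta 0.2871, Alpha 0.0142.
The surplus seat goes to Gamma.

Alpha 5, Beta 6, Gamma 16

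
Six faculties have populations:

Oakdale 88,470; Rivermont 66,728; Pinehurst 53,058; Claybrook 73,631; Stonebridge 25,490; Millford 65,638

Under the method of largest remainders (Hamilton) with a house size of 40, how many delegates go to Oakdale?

9

Total 373015; standard divisor 373015/40 ≈ 9325.375.
Standard quotas: Oakdale 9.4870, Rivermont 7.1555, Pinehurst 5.6896, Claybrook 7.8958, Stonebridge 2.7334, Millford 7.0386.
Lower quotas: Oakdale 9, Rivermont 7, Pinehurst 5, Claybrook 7, Stonebridge 2, Millford 7 (sum 37, leaving 3 seats).
Remainders in descending order: Claybrook 0.8958, Stonebridge 0.7334, Pinehurst 0.6896, Oakdale 0.4870, Rivermont 0.1555, Millford 0.0386.
The surplus seats go to Claybrook, Stonebridge, Pinehurst.
Oakdale receives 9.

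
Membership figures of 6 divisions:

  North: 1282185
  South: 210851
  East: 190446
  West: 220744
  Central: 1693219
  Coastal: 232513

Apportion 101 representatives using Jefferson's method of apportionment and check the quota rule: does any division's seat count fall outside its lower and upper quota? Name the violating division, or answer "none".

Standard quotas: North 33.813, South 5.560, East 5.022, West 5.821, Central 44.652, Coastal 6.132.
Jefferson allocation: North 34, South 5, East 5, West 5, Central 46, Coastal 6.
Central has quota 44.652 (lower 44, upper 45) but receives 46 — outside the quota interval.

Central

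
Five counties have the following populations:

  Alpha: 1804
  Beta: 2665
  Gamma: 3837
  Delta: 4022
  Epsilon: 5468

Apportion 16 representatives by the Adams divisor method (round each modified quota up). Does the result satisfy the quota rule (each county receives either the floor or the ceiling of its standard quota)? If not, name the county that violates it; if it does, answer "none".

none

Standard quotas: Alpha 1.622, Beta 2.396, Gamma 3.450, Delta 3.616, Epsilon 4.916.
Adams allocation: Alpha 2, Beta 2, Gamma 3, Delta 4, Epsilon 5.
Every allocation lies between the lower and upper quota.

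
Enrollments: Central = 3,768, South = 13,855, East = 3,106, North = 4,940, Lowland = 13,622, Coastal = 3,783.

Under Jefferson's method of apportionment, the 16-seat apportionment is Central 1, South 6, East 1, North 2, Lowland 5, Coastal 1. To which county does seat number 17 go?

Priority for the next seat is population ÷ (current seats + 1).
Priorities: Central 1884.000, South 1979.286, East 1553.000, North 1646.667, Lowland 2270.333, Coastal 1891.500.
Highest priority: Lowland.

Lowland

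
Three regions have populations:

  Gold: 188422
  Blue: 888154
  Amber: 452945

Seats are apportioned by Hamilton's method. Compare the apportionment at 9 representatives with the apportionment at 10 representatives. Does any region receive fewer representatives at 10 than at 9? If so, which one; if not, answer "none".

none

At 9 seats: Gold 1, Blue 5, Amber 3.
At 10 seats: Gold 1, Blue 6, Amber 3.
No region's allocation decreased.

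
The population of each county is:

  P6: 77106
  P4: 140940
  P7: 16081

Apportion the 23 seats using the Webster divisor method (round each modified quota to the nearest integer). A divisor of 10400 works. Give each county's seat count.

With modified divisor 10400: modified quotas P6 7.414, P4 13.552, P7 1.546.
Rounding to the nearest integer: P6 7, P4 14, P7 2 (total 23).

P6 7, P4 14, P7 2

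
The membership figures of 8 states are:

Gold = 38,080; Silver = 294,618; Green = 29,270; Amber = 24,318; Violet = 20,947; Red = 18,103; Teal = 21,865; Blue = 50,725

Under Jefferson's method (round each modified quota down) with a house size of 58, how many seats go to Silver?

Standard divisor 497926/58 ≈ 8584.931; standard quotas: Gold 4.436, Silver 34.318, Green 3.409, Amber 2.833, Violet 2.440, Red 2.109, Teal 2.547, Blue 5.909.
Rounding down gives 4, 34, 3, 2, 2, 2, 2, 5 = 54 seats, so the divisor must be adjusted.
With modified divisor 8000: modified quotas Gold 4.760, Silver 36.827, Green 3.659, Amber 3.040, Violet 2.618, Red 2.263, Teal 2.733, Blue 6.341.
Rounding down: Gold 4, Silver 36, Green 3, Amber 3, Violet 2, Red 2, Teal 2, Blue 6 (total 58).
Silver receives 36.

36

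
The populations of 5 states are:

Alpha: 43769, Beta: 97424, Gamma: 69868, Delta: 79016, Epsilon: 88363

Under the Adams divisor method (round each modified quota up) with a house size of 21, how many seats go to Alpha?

Standard divisor 378440/21 ≈ 18020.952; standard quotas: Alpha 2.429, Beta 5.406, Gamma 3.877, Delta 4.385, Epsilon 4.903.
Rounding up gives 3, 6, 4, 5, 5 = 23 seats, so the divisor must be adjusted.
With modified divisor 20800: modified quotas Alpha 2.104, Beta 4.684, Gamma 3.359, Delta 3.799, Epsilon 4.248.
Rounding up: Alpha 3, Beta 5, Gamma 4, Delta 4, Epsilon 5 (total 21).
Alpha receives 3.

3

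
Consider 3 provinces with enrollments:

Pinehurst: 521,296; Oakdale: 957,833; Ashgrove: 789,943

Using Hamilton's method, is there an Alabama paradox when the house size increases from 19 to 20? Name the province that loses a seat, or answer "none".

none

At 19 seats: Pinehurst 4, Oakdale 8, Ashgrove 7.
At 20 seats: Pinehurst 5, Oakdale 8, Ashgrove 7.
No province's allocation decreased.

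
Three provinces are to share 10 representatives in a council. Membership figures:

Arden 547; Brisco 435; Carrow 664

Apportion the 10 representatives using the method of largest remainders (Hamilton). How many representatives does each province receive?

The standard divisor is 1646/10 ≈ 164.6.
Standard quotas: Arden 3.323, Brisco 2.643, Carrow 4.034.
Lower quotas: Arden 3, Brisco 2, Carrow 4 (sum 9, leaving 1 seat).
Remainders in descending order: Brisco 0.643, Arden 0.323, Carrow 0.034.
The surplus seat goes to Brisco.

Arden=3, Brisco=3, Carrow=4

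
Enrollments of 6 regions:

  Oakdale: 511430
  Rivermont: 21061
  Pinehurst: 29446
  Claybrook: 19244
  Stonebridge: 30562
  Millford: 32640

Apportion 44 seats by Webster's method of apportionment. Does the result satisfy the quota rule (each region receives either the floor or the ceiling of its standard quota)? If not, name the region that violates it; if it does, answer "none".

Oakdale

Standard quotas: Oakdale 34.922, Rivermont 1.438, Pinehurst 2.011, Claybrook 1.314, Stonebridge 2.087, Millford 2.229.
Webster allocation: Oakdale 36, Rivermont 1, Pinehurst 2, Claybrook 1, Stonebridge 2, Millford 2.
Oakdale has quota 34.922 (lower 34, upper 35) but receives 36 — outside the quota interval.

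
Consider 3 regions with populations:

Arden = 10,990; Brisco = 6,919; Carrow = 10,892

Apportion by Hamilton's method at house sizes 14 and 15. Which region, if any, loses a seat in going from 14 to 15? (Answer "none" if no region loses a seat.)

Brisco

At 14 seats: Arden 5, Brisco 4, Carrow 5.
At 15 seats: Arden 6, Brisco 3, Carrow 6.
Brisco drops from 4 to 3.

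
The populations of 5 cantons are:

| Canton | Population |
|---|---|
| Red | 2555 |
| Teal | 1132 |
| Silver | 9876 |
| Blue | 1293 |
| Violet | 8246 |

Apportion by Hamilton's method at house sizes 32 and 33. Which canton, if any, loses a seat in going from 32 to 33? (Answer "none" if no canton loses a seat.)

At 32 seats: Red 3, Teal 2, Silver 14, Blue 2, Violet 11.
At 33 seats: Red 4, Teal 1, Silver 14, Blue 2, Violet 12.
Teal drops from 2 to 1.

Teal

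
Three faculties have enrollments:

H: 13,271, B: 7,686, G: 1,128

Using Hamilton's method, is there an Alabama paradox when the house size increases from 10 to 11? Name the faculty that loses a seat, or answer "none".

G

At 10 seats: H 6, B 3, G 1.
At 11 seats: H 7, B 4, G 0.
G drops from 1 to 0.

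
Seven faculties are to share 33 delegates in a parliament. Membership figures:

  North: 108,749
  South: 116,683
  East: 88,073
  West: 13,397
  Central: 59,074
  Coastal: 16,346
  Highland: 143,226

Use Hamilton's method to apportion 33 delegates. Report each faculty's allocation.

North=7; South=7; East=5; West=1; Central=3; Coastal=1; Highland=9

The standard divisor is 545548/33 ≈ 16531.758.
Standard quotas: North 6.5782, South 7.0581, East 5.3275, West 0.8104, Central 3.5734, Coastal 0.9888, Highland 8.6637.
Lower quotas: North 6, South 7, East 5, West 0, Central 3, Coastal 0, Highland 8 (sum 29, leaving 4 seats).
Remainders in descending order: Coastal 0.9888, West 0.8104, Highland 0.6637, North 0.5782, Central 0.5734, East 0.3275, South 0.0581.
Largest remainders: Coastal, West, Highland, North receive the extra seats.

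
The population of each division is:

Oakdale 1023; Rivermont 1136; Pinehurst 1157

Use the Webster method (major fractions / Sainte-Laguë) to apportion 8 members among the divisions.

Oakdale 2, Rivermont 3, Pinehurst 3

Standard divisor 3316/8 ≈ 414.5; standard quotas: Oakdale 2.468, Rivermont 2.741, Pinehurst 2.791.
Rounding to the nearest integer gives Oakdale 2, Rivermont 3, Pinehurst 3 — total 8, matching the house size, so no adjustment is needed.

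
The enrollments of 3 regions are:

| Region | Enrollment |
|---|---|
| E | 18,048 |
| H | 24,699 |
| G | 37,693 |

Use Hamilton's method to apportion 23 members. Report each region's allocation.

The standard divisor is 80440/23 ≈ 3497.391.
Standard quotas: E 5.1604, H 7.0621, G 10.7775.
Lower quotas: E 5, H 7, G 10 (sum 22, leaving 1 seat).
Remainders in descending order: G 0.7775, E 0.1604, H 0.0621.
The surplus seat goes to G.

E 5, H 7, G 11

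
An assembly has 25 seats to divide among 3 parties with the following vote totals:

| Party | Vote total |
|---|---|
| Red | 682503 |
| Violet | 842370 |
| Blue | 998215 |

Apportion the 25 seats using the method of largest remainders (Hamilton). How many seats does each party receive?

Total 2523088; standard divisor 2523088/25 ≈ 100923.52.
Standard quotas: Red 6.7626, Violet 8.3466, Blue 9.8908.
Lower quotas: Red 6, Violet 8, Blue 9 (sum 23, leaving 2 seats).
Remainders in descending order: Blue 0.8908, Red 0.7626, Violet 0.3466.
The surplus seats go to Blue, Red.

Red=7; Violet=8; Blue=10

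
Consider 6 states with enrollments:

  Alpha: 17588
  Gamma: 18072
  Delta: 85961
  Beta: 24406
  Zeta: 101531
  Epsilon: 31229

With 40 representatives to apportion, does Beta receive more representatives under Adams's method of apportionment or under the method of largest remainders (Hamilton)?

Adams

Adams: Alpha 3, Gamma 3, Delta 12, Beta 4, Zeta 14, Epsilon 4.
Hamilton: Alpha 3, Gamma 3, Delta 12, Beta 3, Zeta 15, Epsilon 4.
Beta gets 4 under Adams and 3 under Hamilton.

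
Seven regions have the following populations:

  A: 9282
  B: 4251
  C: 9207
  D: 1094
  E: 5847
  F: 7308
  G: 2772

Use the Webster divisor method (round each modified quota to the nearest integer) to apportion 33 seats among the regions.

Standard divisor 39761/33 ≈ 1204.879; standard quotas: A 7.704, B 3.528, C 7.641, D 0.908, E 4.853, F 6.065, G 2.301.
Rounding to the nearest integer gives 8, 4, 8, 1, 5, 6, 2 = 34 seats, so the divisor must be adjusted.
With modified divisor 1223.69: modified quotas A 7.585, B 3.474, C 7.524, D 0.894, E 4.778, F 5.972, G 2.265.
Rounding to the nearest integer: A 8, B 3, C 8, D 1, E 5, F 6, G 2 (total 33).

A: 8, B: 3, C: 8, D: 1, E: 5, F: 6, G: 2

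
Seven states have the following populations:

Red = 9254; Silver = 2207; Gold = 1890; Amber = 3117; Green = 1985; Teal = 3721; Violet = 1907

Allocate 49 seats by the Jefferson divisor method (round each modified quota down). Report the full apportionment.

Red: 19, Silver: 4, Gold: 4, Amber: 6, Green: 4, Teal: 8, Violet: 4

Standard divisor 24081/49 ≈ 491.449; standard quotas: Red 18.830, Silver 4.491, Gold 3.846, Amber 6.342, Green 4.039, Teal 7.571, Violet 3.880.
Rounding down gives 18, 4, 3, 6, 4, 7, 3 = 45 seats, so the divisor must be adjusted.
With modified divisor 463.9: modified quotas Red 19.948, Silver 4.757, Gold 4.074, Amber 6.719, Green 4.279, Teal 8.021, Violet 4.111.
Rounding down: Red 19, Silver 4, Gold 4, Amber 6, Green 4, Teal 8, Violet 4 (total 49).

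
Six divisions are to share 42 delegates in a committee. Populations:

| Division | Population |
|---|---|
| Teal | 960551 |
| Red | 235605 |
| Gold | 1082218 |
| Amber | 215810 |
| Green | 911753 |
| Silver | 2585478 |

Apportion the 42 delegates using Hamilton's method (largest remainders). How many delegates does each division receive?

Standard divisor: 5991415 ÷ 42 ≈ 142652.738.
Standard quotas: Teal 6.7335, Red 1.6516, Gold 7.5864, Amber 1.5128, Green 6.3914, Silver 18.1243.
Lower quotas: Teal 6, Red 1, Gold 7, Amber 1, Green 6, Silver 18 (sum 39, leaving 3 seats).
Remainders in descending order: Teal 0.7335, Red 0.6516, Gold 0.5864, Amber 0.5128, Green 0.3914, Silver 0.1243.
The surplus seats go to Teal, Red, Gold.

Teal 7, Red 2, Gold 8, Amber 1, Green 6, Silver 18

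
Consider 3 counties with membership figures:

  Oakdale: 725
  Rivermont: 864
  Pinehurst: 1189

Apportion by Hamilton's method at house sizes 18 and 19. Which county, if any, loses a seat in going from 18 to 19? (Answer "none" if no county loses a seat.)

At 18 seats: Oakdale 5, Rivermont 5, Pinehurst 8.
At 19 seats: Oakdale 5, Rivermont 6, Pinehurst 8.
No county's allocation decreased.

none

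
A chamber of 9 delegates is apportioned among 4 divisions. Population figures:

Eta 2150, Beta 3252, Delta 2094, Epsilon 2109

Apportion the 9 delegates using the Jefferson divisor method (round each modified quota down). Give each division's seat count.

Eta 2, Beta 3, Delta 2, Epsilon 2

Standard divisor 9605/9 ≈ 1067.222; standard quotas: Eta 2.015, Beta 3.047, Delta 1.962, Epsilon 1.976.
Rounding down gives 2, 3, 1, 1 = 7 seats, so the divisor must be adjusted.
With modified divisor 900: modified quotas Eta 2.389, Beta 3.613, Delta 2.327, Epsilon 2.343.
Rounding down: Eta 2, Beta 3, Delta 2, Epsilon 2 (total 9).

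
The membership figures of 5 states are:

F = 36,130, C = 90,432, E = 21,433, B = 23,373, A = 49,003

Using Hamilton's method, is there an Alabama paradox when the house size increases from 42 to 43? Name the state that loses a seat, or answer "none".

At 42 seats: F 7, C 17, E 4, B 5, A 9.
At 43 seats: F 7, C 18, E 4, B 4, A 10.
B drops from 5 to 4.

B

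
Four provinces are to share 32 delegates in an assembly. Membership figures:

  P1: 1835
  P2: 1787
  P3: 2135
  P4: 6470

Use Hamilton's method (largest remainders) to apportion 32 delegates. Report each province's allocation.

P1 5, P2 5, P3 5, P4 17

The standard divisor is 12227/32 ≈ 382.094.
Standard quotas: P1 4.8025, P2 4.6769, P3 5.5876, P4 16.9330.
Lower quotas: P1 4, P2 4, P3 5, P4 16 (sum 29, leaving 3 seats).
Remainders in descending order: P4 0.9330, P1 0.8025, P2 0.6769, P3 0.5876.
Largest remainders: P4, P1, P2 receive the extra seats.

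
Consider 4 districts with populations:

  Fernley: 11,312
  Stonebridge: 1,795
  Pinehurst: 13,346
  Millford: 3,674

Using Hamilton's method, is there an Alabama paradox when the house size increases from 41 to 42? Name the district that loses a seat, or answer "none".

At 41 seats: Fernley 15, Stonebridge 3, Pinehurst 18, Millford 5.
At 42 seats: Fernley 16, Stonebridge 2, Pinehurst 19, Millford 5.
Stonebridge drops from 3 to 2.

Stonebridge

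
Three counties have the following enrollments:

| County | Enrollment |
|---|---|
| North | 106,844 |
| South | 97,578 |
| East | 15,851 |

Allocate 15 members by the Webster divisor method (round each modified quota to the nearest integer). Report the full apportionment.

North 7, South 7, East 1

Standard divisor 220273/15 ≈ 14684.867; standard quotas: North 7.276, South 6.645, East 1.079.
Rounding to the nearest integer gives North 7, South 7, East 1 — total 15, matching the house size, so no adjustment is needed.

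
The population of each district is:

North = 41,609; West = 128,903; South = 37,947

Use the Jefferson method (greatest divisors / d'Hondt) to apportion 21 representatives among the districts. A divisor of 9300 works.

With modified divisor 9300: modified quotas North 4.474, West 13.861, South 4.080.
Rounding down: North 4, West 13, South 4 (total 21).

North=4, West=13, South=4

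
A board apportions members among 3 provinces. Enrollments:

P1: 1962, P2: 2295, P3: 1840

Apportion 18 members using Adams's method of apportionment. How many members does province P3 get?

Standard divisor 6097/18 ≈ 338.722; standard quotas: P1 5.792, P2 6.775, P3 5.432.
Rounding up gives 6, 7, 6 = 19 seats, so the divisor must be adjusted.
With modified divisor 380: modified quotas P1 5.163, P2 6.039, P3 4.842.
Rounding up: P1 6, P2 7, P3 5 (total 18).
P3 receives 5.

5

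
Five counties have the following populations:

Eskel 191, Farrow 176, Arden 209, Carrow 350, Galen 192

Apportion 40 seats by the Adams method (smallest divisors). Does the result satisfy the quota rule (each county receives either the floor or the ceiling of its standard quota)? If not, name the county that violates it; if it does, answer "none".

Standard quotas: Eskel 6.834, Farrow 6.297, Arden 7.478, Carrow 12.522, Galen 6.869.
Adams allocation: Eskel 7, Farrow 6, Arden 8, Carrow 12, Galen 7.
Every allocation lies between the lower and upper quota.

none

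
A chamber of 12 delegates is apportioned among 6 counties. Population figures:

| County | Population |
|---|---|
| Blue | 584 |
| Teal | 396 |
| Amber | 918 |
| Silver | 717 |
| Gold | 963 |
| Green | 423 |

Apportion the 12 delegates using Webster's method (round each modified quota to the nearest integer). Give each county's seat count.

Standard divisor 4001/12 ≈ 333.417; standard quotas: Blue 1.752, Teal 1.188, Amber 2.753, Silver 2.150, Gold 2.888, Green 1.269.
Rounding to the nearest integer gives Blue 2, Teal 1, Amber 3, Silver 2, Gold 3, Green 1 — total 12, matching the house size, so no adjustment is needed.

Blue 2; Teal 1; Amber 3; Silver 2; Gold 3; Green 1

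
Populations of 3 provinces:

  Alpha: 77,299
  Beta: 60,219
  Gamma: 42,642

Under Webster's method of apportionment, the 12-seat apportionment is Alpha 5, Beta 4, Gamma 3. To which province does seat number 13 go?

Alpha

Priority for the next seat is population ÷ (current seats + 0.5).
Priorities: Alpha 14054.364, Beta 13382.000, Gamma 12183.429.
Highest priority: Alpha.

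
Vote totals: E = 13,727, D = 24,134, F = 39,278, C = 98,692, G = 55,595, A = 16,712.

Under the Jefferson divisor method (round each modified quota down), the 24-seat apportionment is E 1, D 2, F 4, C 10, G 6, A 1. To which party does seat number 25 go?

C

Priority for the next seat is population ÷ (current seats + 1).
Priorities: E 6863.500, D 8044.667, F 7855.600, C 8972.000, G 7942.143, A 8356.000.
Highest priority: C.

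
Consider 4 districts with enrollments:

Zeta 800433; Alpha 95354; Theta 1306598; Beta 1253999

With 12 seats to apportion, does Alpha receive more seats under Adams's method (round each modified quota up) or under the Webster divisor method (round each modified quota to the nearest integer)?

Adams: Zeta 3, Alpha 1, Theta 4, Beta 4.
Webster: Zeta 3, Alpha 0, Theta 5, Beta 4.
Alpha gets 1 under Adams and 0 under Webster.

Adams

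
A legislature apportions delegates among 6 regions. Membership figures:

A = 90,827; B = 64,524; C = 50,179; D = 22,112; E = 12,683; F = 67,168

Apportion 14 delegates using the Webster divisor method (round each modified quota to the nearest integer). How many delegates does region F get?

Standard divisor 307493/14 ≈ 21963.786; standard quotas: A 4.135, B 2.938, C 2.285, D 1.007, E 0.577, F 3.058.
Rounding to the nearest integer gives A 4, B 3, C 2, D 1, E 1, F 3 — total 14, matching the house size, so no adjustment is needed.
F receives 3.

3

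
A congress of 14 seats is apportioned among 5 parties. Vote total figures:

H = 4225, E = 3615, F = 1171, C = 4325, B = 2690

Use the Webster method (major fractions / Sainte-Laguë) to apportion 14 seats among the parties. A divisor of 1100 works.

H=4, E=3, F=1, C=4, B=2

With modified divisor 1100: modified quotas H 3.841, E 3.286, F 1.065, C 3.932, B 2.445.
Rounding to the nearest integer: H 4, E 3, F 1, C 4, B 2 (total 14).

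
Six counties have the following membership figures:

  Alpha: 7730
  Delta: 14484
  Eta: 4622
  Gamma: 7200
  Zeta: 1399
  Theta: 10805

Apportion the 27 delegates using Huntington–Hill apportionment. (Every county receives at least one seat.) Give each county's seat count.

With divisor 1718: modified quotas Alpha 4.499, Delta 8.431, Eta 2.690, Gamma 4.191, Zeta 0.814, Theta 6.289.
Geometric-mean thresholds: Alpha √(4·5)=4.472, Delta √(8·9)=8.485, Eta √(2·3)=2.449, Gamma √(4·5)=4.472, Zeta (min 1), Theta √(6·7)=6.481.
Each quota rounded against its threshold gives Alpha 5, Delta 8, Eta 3, Gamma 4, Zeta 1, Theta 6 (total 27).

Alpha=5, Delta=8, Eta=3, Gamma=4, Zeta=1, Theta=6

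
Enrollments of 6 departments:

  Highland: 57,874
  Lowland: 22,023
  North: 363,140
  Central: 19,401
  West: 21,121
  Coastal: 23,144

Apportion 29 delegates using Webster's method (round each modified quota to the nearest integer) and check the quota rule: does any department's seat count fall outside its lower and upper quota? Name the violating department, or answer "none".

North

Standard quotas: Highland 3.312, Lowland 1.260, North 20.783, Central 1.110, West 1.209, Coastal 1.325.
Webster allocation: Highland 3, Lowland 1, North 22, Central 1, West 1, Coastal 1.
North has quota 20.783 (lower 20, upper 21) but receives 22 — outside the quota interval.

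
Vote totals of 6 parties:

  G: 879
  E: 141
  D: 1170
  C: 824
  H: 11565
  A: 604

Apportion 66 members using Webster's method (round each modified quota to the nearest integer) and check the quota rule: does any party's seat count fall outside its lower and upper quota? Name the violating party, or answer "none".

Standard quotas: G 3.821, E 0.613, D 5.086, C 3.582, H 50.273, A 2.626.
Webster allocation: G 4, E 1, D 5, C 4, H 49, A 3.
H has quota 50.273 (lower 50, upper 51) but receives 49 — outside the quota interval.

H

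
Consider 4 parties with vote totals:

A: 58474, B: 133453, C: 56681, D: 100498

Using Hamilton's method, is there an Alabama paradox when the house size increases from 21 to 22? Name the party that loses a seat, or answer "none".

At 21 seats: A 4, B 8, C 3, D 6.
At 22 seats: A 4, B 8, C 4, D 6.
No party's allocation decreased.

none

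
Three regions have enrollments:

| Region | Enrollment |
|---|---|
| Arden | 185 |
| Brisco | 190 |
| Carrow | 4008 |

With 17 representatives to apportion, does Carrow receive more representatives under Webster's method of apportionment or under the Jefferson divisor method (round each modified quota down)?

Jefferson

Webster: Arden 1, Brisco 1, Carrow 15.
Jefferson: Arden 0, Brisco 0, Carrow 17.
Carrow gets 15 under Webster and 17 under Jefferson.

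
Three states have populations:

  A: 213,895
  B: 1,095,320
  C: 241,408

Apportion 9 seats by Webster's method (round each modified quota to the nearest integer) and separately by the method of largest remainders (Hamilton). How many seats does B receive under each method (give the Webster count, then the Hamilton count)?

7 and 6

Webster: A 1, B 7, C 1.
Hamilton: A 1, B 6, C 2.
B gets 7 under Webster and 6 under Hamilton.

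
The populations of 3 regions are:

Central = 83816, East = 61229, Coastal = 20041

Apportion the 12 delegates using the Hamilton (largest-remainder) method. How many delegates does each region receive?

Central 6; East 4; Coastal 2

The standard divisor is 165086/12 ≈ 13757.167.
Standard quotas: Central 6.0925, East 4.4507, Coastal 1.4568.
Lower quotas: Central 6, East 4, Coastal 1 (sum 11, leaving 1 seat).
Remainders in descending order: Coastal 0.4568, East 0.4507, Central 0.0925.
Largest remainder: Coastal receives the extra seat.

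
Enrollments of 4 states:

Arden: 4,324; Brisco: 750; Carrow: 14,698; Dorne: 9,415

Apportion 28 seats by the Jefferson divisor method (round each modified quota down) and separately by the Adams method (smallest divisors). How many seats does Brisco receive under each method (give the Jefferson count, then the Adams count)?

0 and 1

Jefferson: Arden 4, Brisco 0, Carrow 15, Dorne 9.
Adams: Arden 4, Brisco 1, Carrow 14, Dorne 9.
Brisco gets 0 under Jefferson and 1 under Adams.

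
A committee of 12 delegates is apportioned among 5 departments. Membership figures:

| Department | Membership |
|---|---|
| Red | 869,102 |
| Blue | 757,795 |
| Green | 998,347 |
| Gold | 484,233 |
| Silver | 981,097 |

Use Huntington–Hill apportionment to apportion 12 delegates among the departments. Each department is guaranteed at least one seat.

With divisor 348607: modified quotas Red 2.493, Blue 2.174, Green 2.864, Gold 1.389, Silver 2.814.
Geometric-mean thresholds: Red √(2·3)=2.449, Blue √(2·3)=2.449, Green √(2·3)=2.449, Gold √(1·2)=1.414, Silver √(2·3)=2.449.
Each quota rounded against its threshold gives Red 3, Blue 2, Green 3, Gold 1, Silver 3 (total 12).

Red=3; Blue=2; Green=3; Gold=1; Silver=3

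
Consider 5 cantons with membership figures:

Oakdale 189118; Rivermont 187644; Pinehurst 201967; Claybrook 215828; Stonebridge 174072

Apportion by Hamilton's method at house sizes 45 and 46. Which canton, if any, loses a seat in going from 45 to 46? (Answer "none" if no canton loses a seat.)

At 45 seats: Oakdale 9, Rivermont 9, Pinehurst 9, Claybrook 10, Stonebridge 8.
At 46 seats: Oakdale 9, Rivermont 9, Pinehurst 10, Claybrook 10, Stonebridge 8.
No canton's allocation decreased.

none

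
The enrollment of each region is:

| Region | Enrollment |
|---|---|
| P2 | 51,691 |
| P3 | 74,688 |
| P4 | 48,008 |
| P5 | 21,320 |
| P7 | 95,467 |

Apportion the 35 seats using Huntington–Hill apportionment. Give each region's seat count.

P2 6; P3 9; P4 6; P5 3; P7 11

With divisor 8507: modified quotas P2 6.076, P3 8.780, P4 5.643, P5 2.506, P7 11.222.
Geometric-mean thresholds: P2 √(6·7)=6.481, P3 √(8·9)=8.485, P4 √(5·6)=5.477, P5 √(2·3)=2.449, P7 √(11·12)=11.489.
Each quota rounded against its threshold gives P2 6, P3 9, P4 6, P5 3, P7 11 (total 35).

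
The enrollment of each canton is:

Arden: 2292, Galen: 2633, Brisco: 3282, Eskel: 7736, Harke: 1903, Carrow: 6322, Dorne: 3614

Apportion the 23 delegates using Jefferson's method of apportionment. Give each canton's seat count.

Standard divisor 27782/23 ≈ 1207.913; standard quotas: Arden 1.897, Galen 2.180, Brisco 2.717, Eskel 6.404, Harke 1.575, Carrow 5.234, Dorne 2.992.
Rounding down gives 1, 2, 2, 6, 1, 5, 2 = 19 seats, so the divisor must be adjusted.
With modified divisor 1070: modified quotas Arden 2.142, Galen 2.461, Brisco 3.067, Eskel 7.230, Harke 1.779, Carrow 5.908, Dorne 3.378.
Rounding down: Arden 2, Galen 2, Brisco 3, Eskel 7, Harke 1, Carrow 5, Dorne 3 (total 23).

Arden 2, Galen 2, Brisco 3, Eskel 7, Harke 1, Carrow 5, Dorne 3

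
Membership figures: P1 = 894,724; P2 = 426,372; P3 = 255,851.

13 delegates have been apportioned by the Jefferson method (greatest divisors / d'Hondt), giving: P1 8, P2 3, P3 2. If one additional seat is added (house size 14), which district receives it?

Priority for the next seat is population ÷ (current seats + 1).
Priorities: P1 99413.778, P2 106593.000, P3 85283.667.
Highest priority: P2.

P2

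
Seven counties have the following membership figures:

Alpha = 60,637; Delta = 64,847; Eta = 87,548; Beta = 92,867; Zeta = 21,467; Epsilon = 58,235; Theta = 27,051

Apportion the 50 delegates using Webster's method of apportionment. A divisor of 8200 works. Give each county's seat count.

With modified divisor 8200: modified quotas Alpha 7.395, Delta 7.908, Eta 10.677, Beta 11.325, Zeta 2.618, Epsilon 7.102, Theta 3.299.
Rounding to the nearest integer: Alpha 7, Delta 8, Eta 11, Beta 11, Zeta 3, Epsilon 7, Theta 3 (total 50).

Alpha 7; Delta 8; Eta 11; Beta 11; Zeta 3; Epsilon 7; Theta 3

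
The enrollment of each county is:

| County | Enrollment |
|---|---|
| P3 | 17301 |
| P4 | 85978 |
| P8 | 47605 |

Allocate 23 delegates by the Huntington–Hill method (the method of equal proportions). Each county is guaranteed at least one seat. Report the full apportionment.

With divisor 6628: modified quotas P3 2.610, P4 12.972, P8 7.182.
Geometric-mean thresholds: P3 √(2·3)=2.449, P4 √(12·13)=12.490, P8 √(7·8)=7.483.
Each quota rounded against its threshold gives P3 3, P4 13, P8 7 (total 23).

P3 3, P4 13, P8 7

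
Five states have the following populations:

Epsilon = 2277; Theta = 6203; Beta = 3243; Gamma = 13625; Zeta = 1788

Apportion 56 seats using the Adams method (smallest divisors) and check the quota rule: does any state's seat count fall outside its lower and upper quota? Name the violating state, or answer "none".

Standard quotas: Epsilon 4.699, Theta 12.801, Beta 6.693, Gamma 28.118, Zeta 3.690.
Adams allocation: Epsilon 5, Theta 13, Beta 7, Gamma 27, Zeta 4.
Gamma has quota 28.118 (lower 28, upper 29) but receives 27 — outside the quota interval.

Gamma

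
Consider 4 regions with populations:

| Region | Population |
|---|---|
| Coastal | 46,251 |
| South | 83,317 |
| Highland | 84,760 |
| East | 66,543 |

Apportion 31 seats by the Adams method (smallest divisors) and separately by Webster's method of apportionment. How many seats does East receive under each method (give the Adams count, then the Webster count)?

8 and 7

Adams: Coastal 5, South 9, Highland 9, East 8.
Webster: Coastal 5, South 9, Highland 10, East 7.
East gets 8 under Adams and 7 under Webster.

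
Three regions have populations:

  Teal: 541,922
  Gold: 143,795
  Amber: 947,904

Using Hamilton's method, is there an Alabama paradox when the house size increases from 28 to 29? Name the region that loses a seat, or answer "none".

At 28 seats: Teal 9, Gold 3, Amber 16.
At 29 seats: Teal 10, Gold 2, Amber 17.
Gold drops from 3 to 2.

Gold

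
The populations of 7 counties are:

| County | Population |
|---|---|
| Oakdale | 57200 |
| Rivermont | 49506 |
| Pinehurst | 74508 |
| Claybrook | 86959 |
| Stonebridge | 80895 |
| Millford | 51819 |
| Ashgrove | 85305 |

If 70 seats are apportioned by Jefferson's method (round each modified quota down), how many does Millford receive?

7

Standard divisor 486192/70 ≈ 6945.6; standard quotas: Oakdale 8.235, Rivermont 7.128, Pinehurst 10.727, Claybrook 12.520, Stonebridge 11.647, Millford 7.461, Ashgrove 12.282.
Rounding down gives 8, 7, 10, 12, 11, 7, 12 = 67 seats, so the divisor must be adjusted.
With modified divisor 6600: modified quotas Oakdale 8.667, Rivermont 7.501, Pinehurst 11.289, Claybrook 13.176, Stonebridge 12.257, Millford 7.851, Ashgrove 12.925.
Rounding down: Oakdale 8, Rivermont 7, Pinehurst 11, Claybrook 13, Stonebridge 12, Millford 7, Ashgrove 12 (total 70).
Millford receives 7.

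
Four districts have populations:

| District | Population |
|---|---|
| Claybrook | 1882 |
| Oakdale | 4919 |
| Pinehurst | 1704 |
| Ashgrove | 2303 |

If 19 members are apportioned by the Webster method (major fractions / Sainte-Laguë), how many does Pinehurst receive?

3

Standard divisor 10808/19 ≈ 568.842; standard quotas: Claybrook 3.308, Oakdale 8.647, Pinehurst 2.996, Ashgrove 4.049.
Rounding to the nearest integer gives Claybrook 3, Oakdale 9, Pinehurst 3, Ashgrove 4 — total 19, matching the house size, so no adjustment is needed.
Pinehurst receives 3.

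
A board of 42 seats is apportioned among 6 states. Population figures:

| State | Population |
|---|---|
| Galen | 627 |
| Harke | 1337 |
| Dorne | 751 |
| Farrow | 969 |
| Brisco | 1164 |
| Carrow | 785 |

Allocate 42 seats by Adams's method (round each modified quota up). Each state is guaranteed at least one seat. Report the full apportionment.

Standard divisor 5633/42 ≈ 134.119; standard quotas: Galen 4.675, Harke 9.969, Dorne 5.600, Farrow 7.225, Brisco 8.679, Carrow 5.853.
Rounding up gives 5, 10, 6, 8, 9, 6 = 44 seats, so the divisor must be adjusted.
With modified divisor 147: modified quotas Galen 4.265, Harke 9.095, Dorne 5.109, Farrow 6.592, Brisco 7.918, Carrow 5.340.
Rounding up: Galen 5, Harke 10, Dorne 6, Farrow 7, Brisco 8, Carrow 6 (total 42).

Galen=5, Harke=10, Dorne=6, Farrow=7, Brisco=8, Carrow=6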